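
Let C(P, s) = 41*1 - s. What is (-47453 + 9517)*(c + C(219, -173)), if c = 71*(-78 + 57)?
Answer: 48444272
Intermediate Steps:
c = -1491 (c = 71*(-21) = -1491)
C(P, s) = 41 - s
(-47453 + 9517)*(c + C(219, -173)) = (-47453 + 9517)*(-1491 + (41 - 1*(-173))) = -37936*(-1491 + (41 + 173)) = -37936*(-1491 + 214) = -37936*(-1277) = 48444272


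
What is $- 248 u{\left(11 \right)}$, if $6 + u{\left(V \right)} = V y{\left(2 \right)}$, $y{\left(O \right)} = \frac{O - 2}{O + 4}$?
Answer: $1488$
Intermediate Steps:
$y{\left(O \right)} = \frac{-2 + O}{4 + O}$
$u{\left(V \right)} = -6$ ($u{\left(V \right)} = -6 + V \frac{-2 + 2}{4 + 2} = -6 + V \frac{1}{6} \cdot 0 = -6 + V 0 = -6 + 0 = -6$)
$- 248 u{\left(11 \right)} = \left(-248\right) \left(-6\right) = 1488$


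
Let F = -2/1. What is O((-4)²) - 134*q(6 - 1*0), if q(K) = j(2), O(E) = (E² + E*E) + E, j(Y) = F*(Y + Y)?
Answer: 1600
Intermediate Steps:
F = -2 (F = -2*1 = -2)
j(Y) = -4*Y (j(Y) = -2*(Y + Y) = -4*Y)
O(E) = E + 2*E² (O(E) = (E² + E²) + E = 2*E² + E = E + 2*E²)
q(K) = -8 (q(K) = -4*2 = -8)
O((-4)²) - 134*q(6 - 1*0) = (-4)²*(1 + 2*(-4)²) - 134*(-8) = 16*(1 + 2*16) + 1072 = 16*(1 + 32) + 1072 = 16*33 + 1072 = 528 + 1072 = 1600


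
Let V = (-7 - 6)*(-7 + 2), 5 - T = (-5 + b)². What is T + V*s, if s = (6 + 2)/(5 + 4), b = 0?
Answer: 340/9 ≈ 37.778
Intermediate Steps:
s = 8/9 ≈ 0.88889
T = -20 (T = 5 - (-5 + 0)² = 5 - 1*(-5)² = 5 - 1*25 = 5 - 25 = -20)
V = 65 (V = -13*(-5) = 65)
T + V*s = -20 + 65*(8/9) = -20 + 520/9 = 340/9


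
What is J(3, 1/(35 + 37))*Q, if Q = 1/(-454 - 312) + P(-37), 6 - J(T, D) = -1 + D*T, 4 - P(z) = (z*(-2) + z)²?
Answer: -174613697/18384 ≈ -9498.1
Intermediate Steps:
P(z) = 4 - z² (P(z) = 4 - (z*(-2) + z)² = 4 - (-2*z + z)² = 4 - (-z)² = 4 - z²)
J(T, D) = 7 - D*T (J(T, D) = 6 - (-1 + D*T) = 6 + (1 - D*T) = 7 - D*T)
Q = -1045591/766 (Q = 1/(-454 - 312) + (4 - 1*(-37)²) = 1/(-766) + (4 - 1*1369) = -1/766 + (4 - 1369) = -1/766 - 1365 = -1045591/766 ≈ -1365.0)
J(3, 1/(35 + 37))*Q = (7 - 1*3/(35 + 37))*(-1045591/766) = (7 - 1*3/72)*(-1045591/766) = (7 - 1*1/72*3)*(-1045591/766) = (7 - 1/24)*(-1045591/766) = (167/24)*(-1045591/766) = -174613697/18384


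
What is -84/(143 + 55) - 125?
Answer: -4139/33 ≈ -125.42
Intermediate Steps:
-84/(143 + 55) - 125 = -84/198 - 125 = (1/198)*(-84) - 125 = -14/33 - 125 = -4139/33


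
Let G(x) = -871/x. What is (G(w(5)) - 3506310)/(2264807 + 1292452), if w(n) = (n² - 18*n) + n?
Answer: -210377729/213435540 ≈ -0.98567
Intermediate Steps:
w(n) = n² - 17*n
(G(w(5)) - 3506310)/(2264807 + 1292452) = (-871*1/(5*(-17 + 5)) - 3506310)/(2264807 + 1292452) = (-871/(5*(-12)) - 3506310)/3557259 = (-871/(-60) - 3506310)*(1/3557259) = (-871*(-1/60) - 3506310)*(1/3557259) = (871/60 - 3506310)*(1/3557259) = -210377729/60*1/3557259 = -210377729/213435540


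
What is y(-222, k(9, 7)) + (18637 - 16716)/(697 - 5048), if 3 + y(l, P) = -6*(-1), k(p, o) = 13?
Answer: 11132/4351 ≈ 2.5585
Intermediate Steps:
y(l, P) = 3 (y(l, P) = -3 - 6*(-1) = -3 + 6 = 3)
y(-222, k(9, 7)) + (18637 - 16716)/(697 - 5048) = 3 + (18637 - 16716)/(697 - 5048) = 3 + 1921/(-4351) = 3 + 1921*(-1/4351) = 3 - 1921/4351 = 11132/4351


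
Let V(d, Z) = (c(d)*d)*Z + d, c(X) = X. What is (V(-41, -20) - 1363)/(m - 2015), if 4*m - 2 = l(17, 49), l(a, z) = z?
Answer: 140096/8009 ≈ 17.492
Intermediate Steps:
m = 51/4 (m = 1/2 + (1/4)*49 = 1/2 + 49/4 = 51/4 ≈ 12.750)
V(d, Z) = d + Z*d**2 (V(d, Z) = (d*d)*Z + d = d**2*Z + d = Z*d**2 + d = d + Z*d**2)
(V(-41, -20) - 1363)/(m - 2015) = (-41*(1 - 20*(-41)) - 1363)/(51/4 - 2015) = (-41*(1 + 820) - 1363)/(-8009/4) = (-41*821 - 1363)*(-4/8009) = (-33661 - 1363)*(-4/8009) = -35024*(-4/8009) = 140096/8009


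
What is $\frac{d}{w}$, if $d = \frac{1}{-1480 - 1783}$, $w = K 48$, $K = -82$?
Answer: $\frac{1}{12843168} \approx 7.7862 \cdot 10^{-8}$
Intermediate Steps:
$w = -3936$ ($w = \left(-82\right) 48 = -3936$)
$d = - \frac{1}{3263}$ ($d = \frac{1}{-3263} = - \frac{1}{3263} \approx -0.00030647$)
$\frac{d}{w} = - \frac{1}{3263 \left(-3936\right)} = \left(- \frac{1}{3263}\right) \left(- \frac{1}{3936}\right) = \frac{1}{12843168}$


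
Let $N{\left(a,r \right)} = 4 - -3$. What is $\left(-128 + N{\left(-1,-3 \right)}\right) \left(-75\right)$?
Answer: $9075$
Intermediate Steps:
$N{\left(a,r \right)} = 7$ ($N{\left(a,r \right)} = 4 + 3 = 7$)
$\left(-128 + N{\left(-1,-3 \right)}\right) \left(-75\right) = \left(-128 + 7\right) \left(-75\right) = \left(-121\right) \left(-75\right) = 9075$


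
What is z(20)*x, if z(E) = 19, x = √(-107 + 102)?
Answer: 19*I*√5 ≈ 42.485*I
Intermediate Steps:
x = I*√5 (x = √(-5) = I*√5 ≈ 2.2361*I)
z(20)*x = 19*(I*√5) = 19*I*√5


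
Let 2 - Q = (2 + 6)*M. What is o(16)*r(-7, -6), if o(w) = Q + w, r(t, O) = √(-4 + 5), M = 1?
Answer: 10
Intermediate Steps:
Q = -6 (Q = 2 - (2 + 6) = 2 - 8 = -6)
r(t, O) = 1 (r(t, O) = √1 = 1)
o(w) = -6 + w
o(16)*r(-7, -6) = (-6 + 16)*1 = 10*1 = 10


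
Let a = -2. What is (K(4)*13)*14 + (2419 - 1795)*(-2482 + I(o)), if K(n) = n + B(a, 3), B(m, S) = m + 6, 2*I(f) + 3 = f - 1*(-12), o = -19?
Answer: -1550432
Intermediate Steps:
I(f) = 9/2 + f/2 (I(f) = -3/2 + (f - 1*(-12))/2 = -3/2 + (f + 12)/2 = -3/2 + (12 + f)/2 = -3/2 + (6 + f/2) = 9/2 + f/2)
B(m, S) = 6 + m
K(n) = 4 + n (K(n) = n + (6 - 2) = n + 4 = 4 + n)
(K(4)*13)*14 + (2419 - 1795)*(-2482 + I(o)) = ((4 + 4)*13)*14 + (2419 - 1795)*(-2482 + (9/2 + (½)*(-19))) = (8*13)*14 + 624*(-2482 + (9/2 - 19/2)) = 104*14 + 624*(-2482 - 5) = 1456 + 624*(-2487) = 1456 - 1551888 = -1550432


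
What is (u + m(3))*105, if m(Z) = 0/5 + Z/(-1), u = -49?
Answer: -5460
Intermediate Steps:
m(Z) = -Z (m(Z) = 0*(⅕) + Z*(-1) = 0 - Z = -Z)
(u + m(3))*105 = (-49 - 1*3)*105 = (-49 - 3)*105 = -52*105 = -5460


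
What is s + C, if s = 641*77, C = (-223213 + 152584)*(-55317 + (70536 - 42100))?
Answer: 1898627506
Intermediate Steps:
C = 1898578149 (C = -70629*(-55317 + 28436) = -70629*(-26881) = 1898578149)
s = 49357
s + C = 49357 + 1898578149 = 1898627506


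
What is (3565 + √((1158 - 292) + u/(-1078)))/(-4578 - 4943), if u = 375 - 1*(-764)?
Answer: -3565/9521 - 3*√2279222/1466234 ≈ -0.37752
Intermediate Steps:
u = 1139 (u = 375 + 764 = 1139)
(3565 + √((1158 - 292) + u/(-1078)))/(-4578 - 4943) = (3565 + √((1158 - 292) + 1139/(-1078)))/(-4578 - 4943) = (3565 + √(866 + 1139*(-1/1078)))/(-9521) = (3565 + √(866 - 1139/1078))*(-1/9521) = (3565 + √(932409/1078))*(-1/9521) = (3565 + 3*√2279222/154)*(-1/9521) = -3565/9521 - 3*√2279222/1466234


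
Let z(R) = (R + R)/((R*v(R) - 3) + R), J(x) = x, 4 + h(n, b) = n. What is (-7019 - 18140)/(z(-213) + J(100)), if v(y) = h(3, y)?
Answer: -25159/242 ≈ -103.96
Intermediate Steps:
h(n, b) = -4 + n
v(y) = -1 (v(y) = -4 + 3 = -1)
z(R) = -2*R/3 (z(R) = (R + R)/((R*(-1) - 3) + R) = (2*R)/((-R - 3) + R) = (2*R)/((-3 - R) + R) = (2*R)/(-3) = (2*R)*(-⅓) = -2*R/3)
(-7019 - 18140)/(z(-213) + J(100)) = (-7019 - 18140)/(-⅔*(-213) + 100) = -25159/(142 + 100) = -25159/242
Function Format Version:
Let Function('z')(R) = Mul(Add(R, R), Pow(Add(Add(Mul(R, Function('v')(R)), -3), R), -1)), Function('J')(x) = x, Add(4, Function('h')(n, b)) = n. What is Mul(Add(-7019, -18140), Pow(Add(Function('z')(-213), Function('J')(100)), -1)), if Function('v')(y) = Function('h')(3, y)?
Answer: Rational(-25159, 242) ≈ -103.96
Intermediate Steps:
Function('h')(n, b) = Add(-4, n)
Function('v')(y) = -1 (Function('v')(y) = Add(-4, 3) = -1)
Function('z')(R) = Mul(Rational(-2, 3), R) (Function('z')(R) = Mul(Add(R, R), Pow(Add(Add(Mul(R, -1), -3), R), -1)) = Mul(Mul(2, R), Pow(Add(Add(Mul(-1, R), -3), R), -1)) = Mul(Mul(2, R), Pow(Add(Add(-3, Mul(-1, R)), R), -1)) = Mul(Mul(2, R), Pow(-3, -1)) = Mul(Mul(2, R), Rational(-1, 3)) = Mul(Rational(-2, 3), R))
Mul(Add(-7019, -18140), Pow(Add(Function('z')(-213), Function('J')(100)), -1)) = Mul(Add(-7019, -18140), Pow(Add(Mul(Rational(-2, 3), -213), 100), -1)) = Mul(-25159, Pow(Add(142, 100), -1)) = Mul(-25159, Pow(242, -1)) = Mul(-25159, Rational(1, 242)) = Rational(-25159, 242)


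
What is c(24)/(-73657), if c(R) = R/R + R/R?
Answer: -2/73657 ≈ -2.7153e-5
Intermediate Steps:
c(R) = 2 (c(R) = 1 + 1 = 2)
c(24)/(-73657) = 2/(-73657) = 2*(-1/73657) = -2/73657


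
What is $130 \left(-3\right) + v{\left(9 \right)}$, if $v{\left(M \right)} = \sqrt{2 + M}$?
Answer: $-390 + \sqrt{11} \approx -386.68$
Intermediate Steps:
$130 \left(-3\right) + v{\left(9 \right)} = 130 \left(-3\right) + \sqrt{2 + 9} = -390 + \sqrt{11}$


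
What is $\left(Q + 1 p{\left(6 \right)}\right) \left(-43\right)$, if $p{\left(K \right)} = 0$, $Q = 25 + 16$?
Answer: $-1763$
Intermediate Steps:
$Q = 41$
$\left(Q + 1 p{\left(6 \right)}\right) \left(-43\right) = \left(41 + 1 \cdot 0\right) \left(-43\right) = \left(41 + 0\right) \left(-43\right) = 41 \left(-43\right) = -1763$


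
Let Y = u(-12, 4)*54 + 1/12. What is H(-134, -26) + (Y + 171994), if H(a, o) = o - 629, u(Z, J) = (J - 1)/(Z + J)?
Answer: 1027913/6 ≈ 1.7132e+5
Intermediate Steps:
u(Z, J) = (-1 + J)/(J + Z)
H(a, o) = -629 + o
Y = -121/6 (Y = ((-1 + 4)/(4 - 12))*54 + 1/12 = (3/(-8))*54 + 1/12 = -1/8*3*54 + 1/12 = -3/8*54 + 1/12 = -81/4 + 1/12 = -121/6 ≈ -20.167)
H(-134, -26) + (Y + 171994) = (-629 - 26) + (-121/6 + 171994) = -655 + 1031843/6 = 1027913/6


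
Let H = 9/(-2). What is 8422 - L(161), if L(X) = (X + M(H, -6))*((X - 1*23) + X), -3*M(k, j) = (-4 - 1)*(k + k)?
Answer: -35232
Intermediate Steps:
H = -9/2 (H = 9*(-½) = -9/2 ≈ -4.5000)
M(k, j) = 10*k/3 (M(k, j) = -(-4 - 1)*(k + k)/3 = -(-5)*2*k/3 = -(-10)*k/3 = 10*k/3)
L(X) = (-23 + 2*X)*(-15 + X) (L(X) = (X + (10/3)*(-9/2))*((X - 1*23) + X) = (X - 15)*((X - 23) + X) = (-15 + X)*((-23 + X) + X) = (-15 + X)*(-23 + 2*X) = (-23 + 2*X)*(-15 + X))
8422 - L(161) = 8422 - (345 - 53*161 + 2*161²) = 8422 - (345 - 8533 + 2*25921) = 8422 - (345 - 8533 + 51842) = 8422 - 1*43654 = 8422 - 43654 = -35232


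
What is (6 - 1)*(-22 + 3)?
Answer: -95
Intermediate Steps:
(6 - 1)*(-22 + 3) = 5*(-19) = -95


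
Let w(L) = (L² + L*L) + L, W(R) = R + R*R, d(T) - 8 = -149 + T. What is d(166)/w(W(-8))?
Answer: 25/6328 ≈ 0.0039507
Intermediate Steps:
d(T) = -141 + T (d(T) = 8 + (-149 + T) = -141 + T)
W(R) = R + R²
w(L) = L + 2*L² (w(L) = (L² + L²) + L = 2*L² + L = L + 2*L²)
d(166)/w(W(-8)) = (-141 + 166)/(((-8*(1 - 8))*(1 + 2*(-8*(1 - 8))))) = 25/(((-8*(-7))*(1 + 2*(-8*(-7))))) = 25/((56*(1 + 2*56))) = 25/((56*(1 + 112))) = 25/((56*113)) = 25/6328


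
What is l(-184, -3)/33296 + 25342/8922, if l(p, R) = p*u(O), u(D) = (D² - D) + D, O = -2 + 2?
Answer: 12671/4461 ≈ 2.8404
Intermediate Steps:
O = 0
u(D) = D²
l(p, R) = 0 (l(p, R) = p*0² = p*0 = 0)
l(-184, -3)/33296 + 25342/8922 = 0/33296 + 25342/8922 = 0*(1/33296) + 25342*(1/8922) = 0 + 12671/4461 = 12671/4461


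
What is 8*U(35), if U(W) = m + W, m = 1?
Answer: 288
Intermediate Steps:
U(W) = 1 + W
8*U(35) = 8*(1 + 35) = 8*36 = 288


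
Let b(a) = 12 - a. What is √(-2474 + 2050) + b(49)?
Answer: -37 + 2*I*√106 ≈ -37.0 + 20.591*I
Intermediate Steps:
√(-2474 + 2050) + b(49) = √(-2474 + 2050) + (12 - 1*49) = √(-424) + (12 - 49) = 2*I*√106 - 37 = -37 + 2*I*√106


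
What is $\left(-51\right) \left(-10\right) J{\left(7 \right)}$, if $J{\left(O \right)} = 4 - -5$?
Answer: $4590$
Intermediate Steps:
$J{\left(O \right)} = 9$ ($J{\left(O \right)} = 4 + 5 = 9$)
$\left(-51\right) \left(-10\right) J{\left(7 \right)} = \left(-51\right) \left(-10\right) 9 = 510 \cdot 9 = 4590$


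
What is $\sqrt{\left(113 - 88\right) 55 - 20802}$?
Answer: $i \sqrt{19427} \approx 139.38 i$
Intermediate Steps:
$\sqrt{\left(113 - 88\right) 55 - 20802} = \sqrt{25 \cdot 55 - 20802} = \sqrt{1375 - 20802} = \sqrt{-19427} = i \sqrt{19427}$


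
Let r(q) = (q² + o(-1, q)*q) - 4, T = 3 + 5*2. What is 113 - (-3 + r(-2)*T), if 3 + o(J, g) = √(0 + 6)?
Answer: 38 + 26*√6 ≈ 101.69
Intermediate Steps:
o(J, g) = -3 + √6 (o(J, g) = -3 + √(0 + 6) = -3 + √6)
T = 13 (T = 3 + 10 = 13)
r(q) = -4 + q² + q*(-3 + √6) (r(q) = (q² + (-3 + √6)*q) - 4 = (q² + q*(-3 + √6)) - 4 = -4 + q² + q*(-3 + √6))
113 - (-3 + r(-2)*T) = 113 - (-3 + (-4 + (-2)² - 1*(-2)*(3 - √6))*13) = 113 - (-3 + (-4 + 4 + (6 - 2*√6))*13) = 113 - (-3 + (6 - 2*√6)*13) = 113 - (-3 + (78 - 26*√6)) = 113 - (75 - 26*√6) = 113 + (-75 + 26*√6) = 38 + 26*√6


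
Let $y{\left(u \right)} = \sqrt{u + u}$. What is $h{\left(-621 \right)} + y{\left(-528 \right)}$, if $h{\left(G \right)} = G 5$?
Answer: $-3105 + 4 i \sqrt{66} \approx -3105.0 + 32.496 i$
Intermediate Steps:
$y{\left(u \right)} = \sqrt{2} \sqrt{u}$ ($y{\left(u \right)} = \sqrt{2 u} = \sqrt{2} \sqrt{u}$)
$h{\left(G \right)} = 5 G$
$h{\left(-621 \right)} + y{\left(-528 \right)} = 5 \left(-621\right) + \sqrt{2} \sqrt{-528} = -3105 + \sqrt{2} \cdot 4 i \sqrt{33} = -3105 + 4 i \sqrt{66}$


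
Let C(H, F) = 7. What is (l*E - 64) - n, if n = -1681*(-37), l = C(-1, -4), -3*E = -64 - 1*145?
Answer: -185320/3 ≈ -61773.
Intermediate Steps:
E = 209/3 (E = -(-64 - 1*145)/3 = -(-64 - 145)/3 = -1/3*(-209) = 209/3 ≈ 69.667)
l = 7
n = 62197
(l*E - 64) - n = (7*(209/3) - 64) - 1*62197 = (1463/3 - 64) - 62197 = 1271/3 - 62197 = -185320/3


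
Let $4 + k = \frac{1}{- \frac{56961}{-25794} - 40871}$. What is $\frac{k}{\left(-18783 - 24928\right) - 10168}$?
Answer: $\frac{468522694}{6310844953203} \approx 7.4241 \cdot 10^{-5}$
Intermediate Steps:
$k = - \frac{468522694}{117129957}$ ($k = -4 + \frac{1}{- \frac{56961}{-25794} - 40871} = -4 + \frac{1}{\left(-56961\right) \left(- \frac{1}{25794}\right) - 40871} = -4 + \frac{1}{\frac{6329}{2866} - 40871} = -4 + \frac{1}{- \frac{117129957}{2866}} = -4 - \frac{2866}{117129957} = - \frac{468522694}{117129957} \approx -4.0$)
$\frac{k}{\left(-18783 - 24928\right) - 10168} = - \frac{468522694}{117129957 \left(\left(-18783 - 24928\right) - 10168\right)} = - \frac{468522694}{117129957 \left(-43711 - 10168\right)} = - \frac{468522694}{117129957 \left(-53879\right)} = \left(- \frac{468522694}{117129957}\right) \left(- \frac{1}{53879}\right) = \frac{468522694}{6310844953203}$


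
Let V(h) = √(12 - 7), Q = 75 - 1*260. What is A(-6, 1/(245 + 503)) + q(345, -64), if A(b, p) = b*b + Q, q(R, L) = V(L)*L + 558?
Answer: 409 - 64*√5 ≈ 265.89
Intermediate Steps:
Q = -185 (Q = 75 - 260 = -185)
V(h) = √5
q(R, L) = 558 + L*√5 (q(R, L) = √5*L + 558 = L*√5 + 558 = 558 + L*√5)
A(b, p) = -185 + b² (A(b, p) = b*b - 185 = b² - 185 = -185 + b²)
A(-6, 1/(245 + 503)) + q(345, -64) = (-185 + (-6)²) + (558 - 64*√5) = (-185 + 36) + (558 - 64*√5) = -149 + (558 - 64*√5) = 409 - 64*√5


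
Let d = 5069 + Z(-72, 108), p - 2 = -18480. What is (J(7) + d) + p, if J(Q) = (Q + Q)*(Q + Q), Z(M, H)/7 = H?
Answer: -12457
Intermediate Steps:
Z(M, H) = 7*H
J(Q) = 4*Q**2 (J(Q) = (2*Q)*(2*Q) = 4*Q**2)
p = -18478 (p = 2 - 18480 = -18478)
d = 5825 (d = 5069 + 7*108 = 5069 + 756 = 5825)
(J(7) + d) + p = (4*7**2 + 5825) - 18478 = (4*49 + 5825) - 18478 = (196 + 5825) - 18478 = 6021 - 18478 = -12457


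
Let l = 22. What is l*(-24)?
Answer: -528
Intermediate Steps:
l*(-24) = 22*(-24) = -528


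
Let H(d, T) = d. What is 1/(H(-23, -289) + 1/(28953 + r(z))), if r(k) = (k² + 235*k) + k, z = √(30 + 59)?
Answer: -19285029818/443555017849 + 236*√89/443555017849 ≈ -0.043478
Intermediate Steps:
z = √89 ≈ 9.4340
r(k) = k² + 236*k
1/(H(-23, -289) + 1/(28953 + r(z))) = 1/(-23 + 1/(28953 + √89*(236 + √89)))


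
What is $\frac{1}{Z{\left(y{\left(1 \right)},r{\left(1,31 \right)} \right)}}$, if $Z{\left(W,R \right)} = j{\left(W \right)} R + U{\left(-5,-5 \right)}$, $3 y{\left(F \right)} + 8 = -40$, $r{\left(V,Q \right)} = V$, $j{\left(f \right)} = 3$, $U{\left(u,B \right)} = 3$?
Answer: $\frac{1}{6} \approx 0.16667$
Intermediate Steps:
$y{\left(F \right)} = -16$ ($y{\left(F \right)} = - \frac{8}{3} + \frac{1}{3} \left(-40\right) = - \frac{8}{3} - \frac{40}{3} = -16$)
$Z{\left(W,R \right)} = 3 + 3 R$ ($Z{\left(W,R \right)} = 3 R + 3 = 3 + 3 R$)
$\frac{1}{Z{\left(y{\left(1 \right)},r{\left(1,31 \right)} \right)}} = \frac{1}{3 + 3 \cdot 1} = \frac{1}{3 + 3} = \frac{1}{6}$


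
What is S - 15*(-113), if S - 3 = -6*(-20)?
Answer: 1818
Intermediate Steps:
S = 123 (S = 3 - 6*(-20) = 3 + 120 = 123)
S - 15*(-113) = 123 - 15*(-113) = 123 + 1695 = 1818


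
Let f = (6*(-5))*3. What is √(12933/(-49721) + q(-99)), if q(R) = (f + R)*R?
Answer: 3*√5139586282362/49721 ≈ 136.79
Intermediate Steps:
f = -90 (f = -30*3 = -90)
q(R) = R*(-90 + R) (q(R) = (-90 + R)*R = R*(-90 + R))
√(12933/(-49721) + q(-99)) = √(12933/(-49721) - 99*(-90 - 99)) = √(12933*(-1/49721) - 99*(-189)) = √(-12933/49721 + 18711) = √(930316698/49721) = 3*√5139586282362/49721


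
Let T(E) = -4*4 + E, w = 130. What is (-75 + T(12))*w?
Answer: -10270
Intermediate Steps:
T(E) = -16 + E
(-75 + T(12))*w = (-75 + (-16 + 12))*130 = (-75 - 4)*130 = -79*130 = -10270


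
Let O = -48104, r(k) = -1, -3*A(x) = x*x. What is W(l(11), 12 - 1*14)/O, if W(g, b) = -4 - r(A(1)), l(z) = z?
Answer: 3/48104 ≈ 6.2365e-5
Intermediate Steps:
A(x) = -x²/3 (A(x) = -x*x/3 = -x²/3)
W(g, b) = -3 (W(g, b) = -4 - 1*(-1) = -4 + 1 = -3)
W(l(11), 12 - 1*14)/O = -3/(-48104) = -3*(-1/48104) = 3/48104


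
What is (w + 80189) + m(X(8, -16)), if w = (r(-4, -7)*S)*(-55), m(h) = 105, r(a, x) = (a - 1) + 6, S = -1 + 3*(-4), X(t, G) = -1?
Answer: 81009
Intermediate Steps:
S = -13 (S = -1 - 12 = -13)
r(a, x) = 5 + a (r(a, x) = (-1 + a) + 6 = 5 + a)
w = 715 (w = ((5 - 4)*(-13))*(-55) = (1*(-13))*(-55) = -13*(-55) = 715)
(w + 80189) + m(X(8, -16)) = (715 + 80189) + 105 = 80904 + 105 = 81009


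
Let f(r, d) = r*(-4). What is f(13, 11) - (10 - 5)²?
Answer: -77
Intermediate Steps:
f(r, d) = -4*r
f(13, 11) - (10 - 5)² = -4*13 - (10 - 5)² = -52 - 1*5² = -52 - 1*25 = -52 - 25 = -77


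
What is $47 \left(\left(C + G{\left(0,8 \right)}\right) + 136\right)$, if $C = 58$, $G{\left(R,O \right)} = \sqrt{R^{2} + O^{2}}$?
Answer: $9494$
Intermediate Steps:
$G{\left(R,O \right)} = \sqrt{O^{2} + R^{2}}$
$47 \left(\left(C + G{\left(0,8 \right)}\right) + 136\right) = 47 \left(\left(58 + \sqrt{8^{2} + 0^{2}}\right) + 136\right) = 47 \left(\left(58 + \sqrt{64 + 0}\right) + 136\right) = 47 \left(\left(58 + \sqrt{64}\right) + 136\right) = 47 \left(\left(58 + 8\right) + 136\right) = 47 \left(66 + 136\right) = 47 \cdot 202 = 9494$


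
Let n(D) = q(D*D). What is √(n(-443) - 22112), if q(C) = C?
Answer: √174137 ≈ 417.30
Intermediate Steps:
n(D) = D² (n(D) = D*D = D²)
√(n(-443) - 22112) = √((-443)² - 22112) = √(196249 - 22112) = √174137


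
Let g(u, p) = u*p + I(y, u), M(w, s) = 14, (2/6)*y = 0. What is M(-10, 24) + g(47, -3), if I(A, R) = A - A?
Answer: -127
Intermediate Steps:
y = 0 (y = 3*0 = 0)
I(A, R) = 0
g(u, p) = p*u (g(u, p) = u*p + 0 = p*u + 0 = p*u)
M(-10, 24) + g(47, -3) = 14 - 3*47 = 14 - 141 = -127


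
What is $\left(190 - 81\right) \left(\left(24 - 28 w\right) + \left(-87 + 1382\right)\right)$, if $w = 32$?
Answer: $46107$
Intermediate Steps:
$\left(190 - 81\right) \left(\left(24 - 28 w\right) + \left(-87 + 1382\right)\right) = \left(190 - 81\right) \left(\left(24 - 896\right) + \left(-87 + 1382\right)\right) = 109 \left(\left(24 - 896\right) + 1295\right) = 109 \left(-872 + 1295\right) = 109 \cdot 423 = 46107$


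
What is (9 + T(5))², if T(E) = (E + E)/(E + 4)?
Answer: 8281/81 ≈ 102.23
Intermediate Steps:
T(E) = 2*E/(4 + E) (T(E) = (2*E)/(4 + E) = 2*E/(4 + E))
(9 + T(5))² = (9 + 2*5/(4 + 5))² = (9 + 2*5/9)² = (9 + 2*5*(⅑))² = (9 + 10/9)² = (91/9)² = 8281/81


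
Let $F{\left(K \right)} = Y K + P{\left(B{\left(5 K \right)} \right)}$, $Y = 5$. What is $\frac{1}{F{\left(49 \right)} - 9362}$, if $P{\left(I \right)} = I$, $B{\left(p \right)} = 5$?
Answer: $- \frac{1}{9112} \approx -0.00010975$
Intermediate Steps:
$F{\left(K \right)} = 5 + 5 K$ ($F{\left(K \right)} = 5 K + 5 = 5 + 5 K$)
$\frac{1}{F{\left(49 \right)} - 9362} = \frac{1}{\left(5 + 5 \cdot 49\right) - 9362} = \frac{1}{\left(5 + 245\right) - 9362} = \frac{1}{250 - 9362} = \frac{1}{-9112} = - \frac{1}{9112}$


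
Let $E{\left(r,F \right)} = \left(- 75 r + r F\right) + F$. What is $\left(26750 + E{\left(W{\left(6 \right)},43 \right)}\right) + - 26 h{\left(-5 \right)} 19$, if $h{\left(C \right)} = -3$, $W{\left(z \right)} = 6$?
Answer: $28083$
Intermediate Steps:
$E{\left(r,F \right)} = F - 75 r + F r$ ($E{\left(r,F \right)} = \left(- 75 r + F r\right) + F = F - 75 r + F r$)
$\left(26750 + E{\left(W{\left(6 \right)},43 \right)}\right) + - 26 h{\left(-5 \right)} 19 = \left(26750 + \left(43 - 450 + 43 \cdot 6\right)\right) + \left(-26\right) \left(-3\right) 19 = \left(26750 + \left(43 - 450 + 258\right)\right) + 78 \cdot 19 = \left(26750 - 149\right) + 1482 = 26601 + 1482 = 28083$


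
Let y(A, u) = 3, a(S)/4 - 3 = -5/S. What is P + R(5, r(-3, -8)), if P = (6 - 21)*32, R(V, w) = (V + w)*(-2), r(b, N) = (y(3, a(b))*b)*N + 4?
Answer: -642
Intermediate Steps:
a(S) = 12 - 20/S (a(S) = 12 + 4*(-5/S) = 12 - 20/S)
r(b, N) = 4 + 3*N*b (r(b, N) = (3*b)*N + 4 = 3*N*b + 4 = 4 + 3*N*b)
R(V, w) = -2*V - 2*w
P = -480 (P = -15*32 = -480)
P + R(5, r(-3, -8)) = -480 + (-2*5 - 2*(4 + 3*(-8)*(-3))) = -480 + (-10 - 2*(4 + 72)) = -480 + (-10 - 2*76) = -480 + (-10 - 152) = -480 - 162 = -642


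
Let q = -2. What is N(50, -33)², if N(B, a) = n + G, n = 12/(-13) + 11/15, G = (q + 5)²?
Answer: 2951524/38025 ≈ 77.621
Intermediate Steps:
G = 9 (G = (-2 + 5)² = 3² = 9)
n = -37/195 (n = 12*(-1/13) + 11*(1/15) = -12/13 + 11/15 = -37/195 ≈ -0.18974)
N(B, a) = 1718/195 (N(B, a) = -37/195 + 9 = 1718/195)
N(50, -33)² = (1718/195)² = 2951524/38025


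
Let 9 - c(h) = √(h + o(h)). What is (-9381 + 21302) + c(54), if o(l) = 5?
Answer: 11930 - √59 ≈ 11922.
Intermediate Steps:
c(h) = 9 - √(5 + h) (c(h) = 9 - √(h + 5) = 9 - √(5 + h))
(-9381 + 21302) + c(54) = (-9381 + 21302) + (9 - √(5 + 54)) = 11921 + (9 - √59) = 11930 - √59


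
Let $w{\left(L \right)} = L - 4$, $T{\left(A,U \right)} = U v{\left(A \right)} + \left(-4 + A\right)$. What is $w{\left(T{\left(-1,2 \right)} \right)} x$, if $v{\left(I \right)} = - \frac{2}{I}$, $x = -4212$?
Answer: $21060$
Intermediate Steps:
$T{\left(A,U \right)} = -4 + A - \frac{2 U}{A}$ ($T{\left(A,U \right)} = U \left(- \frac{2}{A}\right) + \left(-4 + A\right) = - \frac{2 U}{A} + \left(-4 + A\right) = -4 + A - \frac{2 U}{A}$)
$w{\left(L \right)} = -4 + L$
$w{\left(T{\left(-1,2 \right)} \right)} x = \left(-4 - \left(5 - 4\right)\right) \left(-4212\right) = \left(-4 - 1\right) \left(-4212\right) = \left(-5\right) \left(-4212\right) = 21060$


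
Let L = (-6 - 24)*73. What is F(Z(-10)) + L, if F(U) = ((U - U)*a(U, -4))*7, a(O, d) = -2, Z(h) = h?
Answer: -2190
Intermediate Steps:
L = -2190 (L = -30*73 = -2190)
F(U) = 0 (F(U) = ((U - U)*(-2))*7 = (0*(-2))*7 = 0*7 = 0)
F(Z(-10)) + L = 0 - 2190 = -2190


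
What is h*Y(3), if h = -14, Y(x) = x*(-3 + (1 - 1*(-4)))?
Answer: -84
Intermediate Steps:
Y(x) = 2*x (Y(x) = x*(-3 + (1 + 4)) = x*(-3 + 5) = x*2 = 2*x)
h*Y(3) = -28*3 = -14*6 = -84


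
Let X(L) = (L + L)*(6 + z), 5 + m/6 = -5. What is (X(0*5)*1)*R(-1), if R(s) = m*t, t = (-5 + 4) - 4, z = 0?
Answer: 0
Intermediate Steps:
m = -60 (m = -30 + 6*(-5) = -30 - 30 = -60)
t = -5 (t = -1 - 4 = -5)
X(L) = 12*L (X(L) = (L + L)*(6 + 0) = (2*L)*6 = 12*L)
R(s) = 300 (R(s) = -60*(-5) = 300)
(X(0*5)*1)*R(-1) = ((12*(0*5))*1)*300 = ((12*0)*1)*300 = (0*1)*300 = 0*300 = 0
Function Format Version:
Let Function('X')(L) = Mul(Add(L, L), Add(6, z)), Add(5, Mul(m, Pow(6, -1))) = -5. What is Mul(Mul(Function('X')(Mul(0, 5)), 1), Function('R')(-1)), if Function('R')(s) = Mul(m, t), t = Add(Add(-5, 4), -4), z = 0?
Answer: 0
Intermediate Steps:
m = -60 (m = Add(-30, Mul(6, -5)) = Add(-30, -30) = -60)
t = -5 (t = Add(-1, -4) = -5)
Function('X')(L) = Mul(12, L) (Function('X')(L) = Mul(Add(L, L), Add(6, 0)) = Mul(Mul(2, L), 6) = Mul(12, L))
Function('R')(s) = 300 (Function('R')(s) = Mul(-60, -5) = 300)
Mul(Mul(Function('X')(Mul(0, 5)), 1), Function('R')(-1)) = Mul(Mul(Mul(12, Mul(0, 5)), 1), 300) = Mul(Mul(Mul(12, 0), 1), 300) = Mul(Mul(0, 1), 300) = Mul(0, 300) = 0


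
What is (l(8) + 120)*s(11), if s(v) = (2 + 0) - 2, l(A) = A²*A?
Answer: 0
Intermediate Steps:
l(A) = A³
s(v) = 0 (s(v) = 2 - 2 = 0)
(l(8) + 120)*s(11) = (8³ + 120)*0 = (512 + 120)*0 = 632*0 = 0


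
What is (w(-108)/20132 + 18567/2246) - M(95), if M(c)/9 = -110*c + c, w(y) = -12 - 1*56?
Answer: 1053580686539/11304118 ≈ 93203.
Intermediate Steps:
w(y) = -68 (w(y) = -12 - 56 = -68)
M(c) = -981*c (M(c) = 9*(-110*c + c) = 9*(-109*c) = -981*c)
(w(-108)/20132 + 18567/2246) - M(95) = (-68/20132 + 18567/2246) - (-981)*95 = (-68*1/20132 + 18567*(1/2246)) - 1*(-93195) = (-17/5033 + 18567/2246) + 93195 = 93409529/11304118 + 93195 = 1053580686539/11304118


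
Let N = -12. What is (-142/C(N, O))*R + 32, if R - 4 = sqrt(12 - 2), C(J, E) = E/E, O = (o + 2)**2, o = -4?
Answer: -536 - 142*sqrt(10) ≈ -985.04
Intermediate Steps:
O = 4 (O = (-4 + 2)**2 = (-2)**2 = 4)
C(J, E) = 1
R = 4 + sqrt(10) (R = 4 + sqrt(12 - 2) = 4 + sqrt(10) ≈ 7.1623)
(-142/C(N, O))*R + 32 = (-142/1)*(4 + sqrt(10)) + 32 = (-142*1)*(4 + sqrt(10)) + 32 = -142*(4 + sqrt(10)) + 32 = (-568 - 142*sqrt(10)) + 32 = -536 - 142*sqrt(10)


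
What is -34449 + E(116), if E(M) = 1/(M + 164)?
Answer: -9645719/280 ≈ -34449.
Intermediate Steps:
E(M) = 1/(164 + M)
-34449 + E(116) = -34449 + 1/(164 + 116) = -34449 + 1/280 = -9645719/280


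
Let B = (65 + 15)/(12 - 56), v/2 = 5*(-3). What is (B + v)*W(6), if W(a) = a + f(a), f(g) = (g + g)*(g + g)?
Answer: -52500/11 ≈ -4772.7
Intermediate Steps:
v = -30 (v = 2*(5*(-3)) = 2*(-15) = -30)
f(g) = 4*g² (f(g) = (2*g)*(2*g) = 4*g²)
B = -20/11 (B = 80/(-44) = 80*(-1/44) = -20/11 ≈ -1.8182)
W(a) = a + 4*a²
(B + v)*W(6) = (-20/11 - 30)*(6*(1 + 4*6)) = -2100*(1 + 24)/11 = -2100*25/11 = -350/11*150 = -52500/11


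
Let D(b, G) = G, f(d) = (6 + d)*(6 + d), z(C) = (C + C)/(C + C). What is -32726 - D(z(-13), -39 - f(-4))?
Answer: -32683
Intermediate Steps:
z(C) = 1 (z(C) = (2*C)/((2*C)) = (2*C)*(1/(2*C)) = 1)
f(d) = (6 + d)²
-32726 - D(z(-13), -39 - f(-4)) = -32726 - (-39 - (6 - 4)²) = -32726 - (-39 - 1*2²) = -32726 - (-39 - 1*4) = -32726 - (-39 - 4) = -32726 - 1*(-43) = -32726 + 43 = -32683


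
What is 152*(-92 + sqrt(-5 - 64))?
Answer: -13984 + 152*I*sqrt(69) ≈ -13984.0 + 1262.6*I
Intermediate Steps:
152*(-92 + sqrt(-5 - 64)) = 152*(-92 + sqrt(-69)) = 152*(-92 + I*sqrt(69)) = -13984 + 152*I*sqrt(69)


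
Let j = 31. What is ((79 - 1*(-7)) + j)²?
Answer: 13689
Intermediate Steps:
((79 - 1*(-7)) + j)² = ((79 - 1*(-7)) + 31)² = ((79 + 7) + 31)² = (86 + 31)² = 117² = 13689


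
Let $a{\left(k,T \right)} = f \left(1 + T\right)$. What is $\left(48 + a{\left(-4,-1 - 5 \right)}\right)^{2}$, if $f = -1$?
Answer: $2809$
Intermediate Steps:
$a{\left(k,T \right)} = -1 - T$ ($a{\left(k,T \right)} = - (1 + T) = -1 - T$)
$\left(48 + a{\left(-4,-1 - 5 \right)}\right)^{2} = \left(48 - -5\right)^{2} = \left(48 + \left(-1 + 6\right)\right)^{2} = \left(48 + 5\right)^{2} = 53^{2} = 2809$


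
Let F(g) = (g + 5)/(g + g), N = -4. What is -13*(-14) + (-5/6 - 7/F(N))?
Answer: 1423/6 ≈ 237.17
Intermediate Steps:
F(g) = (5 + g)/(2*g) (F(g) = (5 + g)/((2*g)) = (5 + g)*(1/(2*g)) = (5 + g)/(2*g))
-13*(-14) + (-5/6 - 7/F(N)) = -13*(-14) + (-5/6 - 7*(-8/(5 - 4))) = 182 + (-5*1/6 - 7/((1/2)*(-1/4)*1)) = 182 + (-5/6 - 7/(-1/8)) = 182 + (-5/6 - 7*(-8)) = 182 + (-5/6 + 56) = 182 + 331/6 = 1423/6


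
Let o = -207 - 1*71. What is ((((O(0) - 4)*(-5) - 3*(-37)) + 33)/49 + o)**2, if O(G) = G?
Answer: 181117764/2401 ≈ 75434.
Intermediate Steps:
o = -278 (o = -207 - 71 = -278)
((((O(0) - 4)*(-5) - 3*(-37)) + 33)/49 + o)**2 = ((((0 - 4)*(-5) - 3*(-37)) + 33)/49 - 278)**2 = (((-4*(-5) + 111) + 33)*(1/49) - 278)**2 = (((20 + 111) + 33)*(1/49) - 278)**2 = ((131 + 33)*(1/49) - 278)**2 = (164*(1/49) - 278)**2 = (164/49 - 278)**2 = (-13458/49)**2 = 181117764/2401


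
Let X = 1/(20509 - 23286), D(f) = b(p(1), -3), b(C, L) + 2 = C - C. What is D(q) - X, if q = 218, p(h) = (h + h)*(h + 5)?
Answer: -5553/2777 ≈ -1.9996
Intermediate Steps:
p(h) = 2*h*(5 + h) (p(h) = (2*h)*(5 + h) = 2*h*(5 + h))
b(C, L) = -2 (b(C, L) = -2 + (C - C) = -2 + 0 = -2)
D(f) = -2
X = -1/2777 (X = 1/(-2777) = -1/2777 ≈ -0.00036010)
D(q) - X = -2 - 1*(-1/2777) = -2 + 1/2777 = -5553/2777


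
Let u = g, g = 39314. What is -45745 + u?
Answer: -6431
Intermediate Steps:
u = 39314
-45745 + u = -45745 + 39314 = -6431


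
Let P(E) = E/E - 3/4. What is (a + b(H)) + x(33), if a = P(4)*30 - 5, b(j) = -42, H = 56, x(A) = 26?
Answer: -27/2 ≈ -13.500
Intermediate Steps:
P(E) = ¼ (P(E) = 1 - 3*¼ = 1 - ¾ = ¼)
a = 5/2 (a = (¼)*30 - 5 = 15/2 - 5 = 5/2 ≈ 2.5000)
(a + b(H)) + x(33) = (5/2 - 42) + 26 = -79/2 + 26 = -27/2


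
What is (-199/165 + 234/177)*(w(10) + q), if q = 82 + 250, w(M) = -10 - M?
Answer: 117416/3245 ≈ 36.184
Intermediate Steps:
q = 332
(-199/165 + 234/177)*(w(10) + q) = (-199/165 + 234/177)*((-10 - 1*10) + 332) = (-199*1/165 + 234*(1/177))*((-10 - 10) + 332) = (-199/165 + 78/59)*(-20 + 332) = (1129/9735)*312 = 117416/3245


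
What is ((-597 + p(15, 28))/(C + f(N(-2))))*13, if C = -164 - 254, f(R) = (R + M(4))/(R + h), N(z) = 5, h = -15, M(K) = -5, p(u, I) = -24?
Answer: 8073/418 ≈ 19.313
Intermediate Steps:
f(R) = (-5 + R)/(-15 + R) (f(R) = (R - 5)/(R - 15) = (-5 + R)/(-15 + R))
C = -418
((-597 + p(15, 28))/(C + f(N(-2))))*13 = ((-597 - 24)/(-418 + (-5 + 5)/(-15 + 5)))*13 = -621/(-418 + 0/(-10))*13 = -621/(-418 - ⅒*0)*13 = -621/(-418 + 0)*13 = -621/(-418)*13 = -621*(-1/418)*13 = (621/418)*13 = 8073/418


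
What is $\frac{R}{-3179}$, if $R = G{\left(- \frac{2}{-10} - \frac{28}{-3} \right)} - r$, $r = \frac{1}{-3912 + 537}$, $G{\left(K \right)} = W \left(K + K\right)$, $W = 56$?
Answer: $- \frac{3603601}{10729125} \approx -0.33587$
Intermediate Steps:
$G{\left(K \right)} = 112 K$ ($G{\left(K \right)} = 56 \left(K + K\right) = 56 \cdot 2 K = 112 K$)
$r = - \frac{1}{3375}$ ($r = \frac{1}{-3375} = - \frac{1}{3375} \approx -0.0002963$)
$R = \frac{3603601}{3375}$ ($R = 112 \left(- \frac{2}{-10} - \frac{28}{-3}\right) - - \frac{1}{3375} = 112 \left(\left(-2\right) \left(- \frac{1}{10}\right) - - \frac{28}{3}\right) + \frac{1}{3375} = 112 \left(\frac{1}{5} + \frac{28}{3}\right) + \frac{1}{3375} = 112 \cdot \frac{143}{15} + \frac{1}{3375} = \frac{16016}{15} + \frac{1}{3375} = \frac{3603601}{3375} \approx 1067.7$)
$\frac{R}{-3179} = \frac{3603601}{3375 \left(-3179\right)} = \frac{3603601}{3375} \left(- \frac{1}{3179}\right) = - \frac{3603601}{10729125}$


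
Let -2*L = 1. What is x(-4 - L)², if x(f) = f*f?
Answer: 2401/16 ≈ 150.06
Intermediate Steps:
L = -½ (L = -½*1 = -½ ≈ -0.50000)
x(f) = f²
x(-4 - L)² = ((-4 - 1*(-½))²)² = ((-4 + ½)²)² = ((-7/2)²)² = (49/4)² = 2401/16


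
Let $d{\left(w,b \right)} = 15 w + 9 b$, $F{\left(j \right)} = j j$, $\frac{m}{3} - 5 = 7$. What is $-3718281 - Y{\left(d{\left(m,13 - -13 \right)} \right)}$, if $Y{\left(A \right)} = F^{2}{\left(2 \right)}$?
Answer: $-3718297$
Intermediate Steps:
$m = 36$ ($m = 15 + 3 \cdot 7 = 15 + 21 = 36$)
$F{\left(j \right)} = j^{2}$
$d{\left(w,b \right)} = 9 b + 15 w$
$Y{\left(A \right)} = 16$ ($Y{\left(A \right)} = \left(2^{2}\right)^{2} = 4^{2} = 16$)
$-3718281 - Y{\left(d{\left(m,13 - -13 \right)} \right)} = -3718281 - 16 = -3718297$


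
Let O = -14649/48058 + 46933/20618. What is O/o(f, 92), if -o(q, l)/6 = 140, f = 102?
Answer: -34883447/14862897660 ≈ -0.0023470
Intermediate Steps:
o(q, l) = -840 (o(q, l) = -6*140 = -840)
O = 488368258/247714961 (O = -14649*1/48058 + 46933*(1/20618) = -14649/48058 + 46933/20618 = 488368258/247714961 ≈ 1.9715)
O/o(f, 92) = (488368258/247714961)/(-840) = (488368258/247714961)*(-1/840) = -34883447/14862897660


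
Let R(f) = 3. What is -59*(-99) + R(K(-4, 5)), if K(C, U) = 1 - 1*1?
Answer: 5844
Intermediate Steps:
K(C, U) = 0 (K(C, U) = 1 - 1 = 0)
-59*(-99) + R(K(-4, 5)) = -59*(-99) + 3 = 5841 + 3 = 5844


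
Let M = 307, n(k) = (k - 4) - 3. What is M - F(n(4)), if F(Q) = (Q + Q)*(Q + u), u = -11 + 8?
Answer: 271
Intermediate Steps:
n(k) = -7 + k (n(k) = (-4 + k) - 3 = -7 + k)
u = -3
F(Q) = 2*Q*(-3 + Q) (F(Q) = (Q + Q)*(Q - 3) = (2*Q)*(-3 + Q) = 2*Q*(-3 + Q))
M - F(n(4)) = 307 - 2*(-7 + 4)*(-3 + (-7 + 4)) = 307 - 2*(-3)*(-3 - 3) = 307 - 2*(-3)*(-6) = 307 - 1*36 = 307 - 36 = 271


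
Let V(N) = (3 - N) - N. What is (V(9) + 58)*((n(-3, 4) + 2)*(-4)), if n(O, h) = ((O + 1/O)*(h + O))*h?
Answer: 5848/3 ≈ 1949.3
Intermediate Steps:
n(O, h) = h*(O + h)*(O + 1/O) (n(O, h) = ((O + 1/O)*(O + h))*h = ((O + h)*(O + 1/O))*h = h*(O + h)*(O + 1/O))
V(N) = 3 - 2*N
(V(9) + 58)*((n(-3, 4) + 2)*(-4)) = ((3 - 2*9) + 58)*((4*(4 - 3*(1 + (-3)² - 3*4))/(-3) + 2)*(-4)) = ((3 - 18) + 58)*((4*(-⅓)*(4 - 3*(1 + 9 - 12)) + 2)*(-4)) = (-15 + 58)*((4*(-⅓)*(4 - 3*(-2)) + 2)*(-4)) = 43*((4*(-⅓)*(4 + 6) + 2)*(-4)) = 43*((4*(-⅓)*10 + 2)*(-4)) = 43*((-40/3 + 2)*(-4)) = 43*(-34/3*(-4)) = 43*(136/3) = 5848/3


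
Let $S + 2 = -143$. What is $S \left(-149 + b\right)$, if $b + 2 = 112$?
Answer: $5655$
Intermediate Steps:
$S = -145$ ($S = -2 - 143 = -145$)
$b = 110$ ($b = -2 + 112 = 110$)
$S \left(-149 + b\right) = - 145 \left(-149 + 110\right) = \left(-145\right) \left(-39\right) = 5655$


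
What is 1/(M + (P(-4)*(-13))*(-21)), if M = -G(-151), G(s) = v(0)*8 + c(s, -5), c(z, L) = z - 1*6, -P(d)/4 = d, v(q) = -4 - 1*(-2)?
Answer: 1/4541 ≈ 0.00022022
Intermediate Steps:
v(q) = -2 (v(q) = -4 + 2 = -2)
P(d) = -4*d
c(z, L) = -6 + z (c(z, L) = z - 6 = -6 + z)
G(s) = -22 + s (G(s) = -2*8 + (-6 + s) = -16 + (-6 + s) = -22 + s)
M = 173 (M = -(-22 - 151) = -1*(-173) = 173)
1/(M + (P(-4)*(-13))*(-21)) = 1/(173 + (-4*(-4)*(-13))*(-21)) = 1/(173 + (16*(-13))*(-21)) = 1/(173 - 208*(-21)) = 1/(173 + 4368) = 1/4541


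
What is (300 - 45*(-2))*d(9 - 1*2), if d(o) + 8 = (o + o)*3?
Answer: 13260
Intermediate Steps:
d(o) = -8 + 6*o (d(o) = -8 + (o + o)*3 = -8 + (2*o)*3 = -8 + 6*o)
(300 - 45*(-2))*d(9 - 1*2) = (300 - 45*(-2))*(-8 + 6*(9 - 1*2)) = (300 + 90)*(-8 + 6*(9 - 2)) = 390*(-8 + 6*7) = 390*(-8 + 42) = 390*34 = 13260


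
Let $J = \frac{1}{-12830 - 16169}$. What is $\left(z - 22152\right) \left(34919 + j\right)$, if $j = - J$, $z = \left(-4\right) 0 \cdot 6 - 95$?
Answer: $- \frac{22527669976254}{28999} \approx -7.7684 \cdot 10^{8}$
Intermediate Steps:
$z = -95$ ($z = 0 \cdot 6 - 95 = 0 - 95 = -95$)
$J = - \frac{1}{28999}$ ($J = \frac{1}{-28999} = - \frac{1}{28999} \approx -3.4484 \cdot 10^{-5}$)
$j = \frac{1}{28999}$ ($j = \left(-1\right) \left(- \frac{1}{28999}\right) = \frac{1}{28999} \approx 3.4484 \cdot 10^{-5}$)
$\left(z - 22152\right) \left(34919 + j\right) = \left(-95 - 22152\right) \left(34919 + \frac{1}{28999}\right) = \left(-22247\right) \frac{1012616082}{28999} = - \frac{22527669976254}{28999}$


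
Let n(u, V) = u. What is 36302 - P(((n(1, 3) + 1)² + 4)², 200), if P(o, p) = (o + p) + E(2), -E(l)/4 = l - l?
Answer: 36038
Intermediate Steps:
E(l) = 0 (E(l) = -4*(l - l) = -4*0 = 0)
P(o, p) = o + p (P(o, p) = (o + p) + 0 = o + p)
36302 - P(((n(1, 3) + 1)² + 4)², 200) = 36302 - (((1 + 1)² + 4)² + 200) = 36302 - ((2² + 4)² + 200) = 36302 - ((4 + 4)² + 200) = 36302 - (8² + 200) = 36302 - (64 + 200) = 36302 - 1*264 = 36302 - 264 = 36038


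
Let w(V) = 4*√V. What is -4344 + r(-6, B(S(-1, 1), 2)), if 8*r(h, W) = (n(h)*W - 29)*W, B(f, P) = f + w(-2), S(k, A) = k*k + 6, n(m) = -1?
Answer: -8743/2 - 43*I*√2/2 ≈ -4371.5 - 30.406*I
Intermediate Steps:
S(k, A) = 6 + k² (S(k, A) = k² + 6 = 6 + k²)
B(f, P) = f + 4*I*√2 (B(f, P) = f + 4*√(-2) = f + 4*(I*√2) = f + 4*I*√2)
r(h, W) = W*(-29 - W)/8 (r(h, W) = ((-W - 29)*W)/8 = ((-29 - W)*W)/8 = (W*(-29 - W))/8 = W*(-29 - W)/8)
-4344 + r(-6, B(S(-1, 1), 2)) = -4344 + ((6 + (-1)²) + 4*I*√2)*(-29 - ((6 + (-1)²) + 4*I*√2))/8 = -4344 + ((6 + 1) + 4*I*√2)*(-29 - ((6 + 1) + 4*I*√2))/8 = -4344 + (7 + 4*I*√2)*(-29 - (7 + 4*I*√2))/8 = -4344 + (7 + 4*I*√2)*(-29 + (-7 - 4*I*√2))/8 = -4344 + (7 + 4*I*√2)*(-36 - 4*I*√2)/8 = -4344 + (-36 - 4*I*√2)*(7 + 4*I*√2)/8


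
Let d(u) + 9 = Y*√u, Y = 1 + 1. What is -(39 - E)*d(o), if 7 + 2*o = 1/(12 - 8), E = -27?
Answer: 594 - 99*I*√6 ≈ 594.0 - 242.5*I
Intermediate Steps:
o = -27/8 (o = -7/2 + 1/(2*(12 - 8)) = -7/2 + (½)/4 = -7/2 + (½)*(¼) = -7/2 + ⅛ = -27/8 ≈ -3.3750)
Y = 2
d(u) = -9 + 2*√u
-(39 - E)*d(o) = -(39 - 1*(-27))*(-9 + 2*√(-27/8)) = -(39 + 27)*(-9 + 2*(3*I*√6/4)) = -66*(-9 + 3*I*√6/2) = -(-594 + 99*I*√6) = 594 - 99*I*√6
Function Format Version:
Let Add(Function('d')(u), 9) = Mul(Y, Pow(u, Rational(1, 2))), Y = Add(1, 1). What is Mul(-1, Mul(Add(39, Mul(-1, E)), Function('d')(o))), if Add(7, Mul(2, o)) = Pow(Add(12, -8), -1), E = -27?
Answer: Add(594, Mul(-99, I, Pow(6, Rational(1, 2)))) ≈ Add(594.00, Mul(-242.50, I))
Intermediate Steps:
o = Rational(-27, 8) (o = Add(Rational(-7, 2), Mul(Rational(1, 2), Pow(Add(12, -8), -1))) = Add(Rational(-7, 2), Mul(Rational(1, 2), Pow(4, -1))) = Add(Rational(-7, 2), Mul(Rational(1, 2), Rational(1, 4))) = Add(Rational(-7, 2), Rational(1, 8)) = Rational(-27, 8) ≈ -3.3750)
Y = 2
Function('d')(u) = Add(-9, Mul(2, Pow(u, Rational(1, 2))))
Mul(-1, Mul(Add(39, Mul(-1, E)), Function('d')(o))) = Mul(-1, Mul(Add(39, Mul(-1, -27)), Add(-9, Mul(2, Pow(Rational(-27, 8), Rational(1, 2)))))) = Mul(-1, Mul(Add(39, 27), Add(-9, Mul(2, Mul(Rational(3, 4), I, Pow(6, Rational(1, 2))))))) = Mul(-1, Mul(66, Add(-9, Mul(Rational(3, 2), I, Pow(6, Rational(1, 2)))))) = Mul(-1, Add(-594, Mul(99, I, Pow(6, Rational(1, 2))))) = Add(594, Mul(-99, I, Pow(6, Rational(1, 2))))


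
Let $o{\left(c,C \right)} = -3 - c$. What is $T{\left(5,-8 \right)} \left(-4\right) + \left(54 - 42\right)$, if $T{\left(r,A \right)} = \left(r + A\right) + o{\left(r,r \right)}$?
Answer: $56$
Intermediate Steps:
$T{\left(r,A \right)} = -3 + A$ ($T{\left(r,A \right)} = \left(r + A\right) - \left(3 + r\right) = \left(A + r\right) - \left(3 + r\right) = -3 + A$)
$T{\left(5,-8 \right)} \left(-4\right) + \left(54 - 42\right) = \left(-3 - 8\right) \left(-4\right) + \left(54 - 42\right) = \left(-11\right) \left(-4\right) + \left(54 - 42\right) = 44 + 12 = 56$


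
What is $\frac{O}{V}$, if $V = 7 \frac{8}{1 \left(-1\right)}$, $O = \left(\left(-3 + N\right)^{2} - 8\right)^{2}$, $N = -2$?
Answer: $- \frac{289}{56} \approx -5.1607$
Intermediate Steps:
$O = 289$ ($O = \left(\left(-3 - 2\right)^{2} - 8\right)^{2} = \left(\left(-5\right)^{2} - 8\right)^{2} = \left(25 - 8\right)^{2} = 17^{2} = 289$)
$V = -56$ ($V = 7 \frac{8}{-1} = 7 \cdot 8 \left(-1\right) = 7 \left(-8\right) = -56$)
$\frac{O}{V} = \frac{289}{-56} = 289 \left(- \frac{1}{56}\right) = - \frac{289}{56}$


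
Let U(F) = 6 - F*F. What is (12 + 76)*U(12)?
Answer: -12144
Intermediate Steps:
U(F) = 6 - F²
(12 + 76)*U(12) = (12 + 76)*(6 - 1*12²) = 88*(6 - 1*144) = 88*(6 - 144) = 88*(-138) = -12144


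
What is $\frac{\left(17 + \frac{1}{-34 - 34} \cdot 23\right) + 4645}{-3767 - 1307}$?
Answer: $- \frac{316993}{345032} \approx -0.91874$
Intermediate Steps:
$\frac{\left(17 + \frac{1}{-34 - 34} \cdot 23\right) + 4645}{-3767 - 1307} = \frac{\left(17 + \frac{1}{-68} \cdot 23\right) + 4645}{-5074} = \left(\left(17 - \frac{23}{68}\right) + 4645\right) \left(- \frac{1}{5074}\right) = \left(\frac{1133}{68} + 4645\right) \left(- \frac{1}{5074}\right) = \frac{316993}{68} \left(- \frac{1}{5074}\right) = - \frac{316993}{345032}$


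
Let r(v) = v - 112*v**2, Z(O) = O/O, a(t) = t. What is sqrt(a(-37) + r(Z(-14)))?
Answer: 2*I*sqrt(37) ≈ 12.166*I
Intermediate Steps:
Z(O) = 1
sqrt(a(-37) + r(Z(-14))) = sqrt(-37 + 1*(1 - 112*1)) = sqrt(-37 + 1*(1 - 112)) = sqrt(-37 + 1*(-111)) = sqrt(-37 - 111) = sqrt(-148) = 2*I*sqrt(37)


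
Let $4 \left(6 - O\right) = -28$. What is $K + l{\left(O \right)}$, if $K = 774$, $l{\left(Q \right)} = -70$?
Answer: $704$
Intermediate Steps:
$O = 13$ ($O = 6 - -7 = 6 + 7 = 13$)
$K + l{\left(O \right)} = 774 - 70 = 704$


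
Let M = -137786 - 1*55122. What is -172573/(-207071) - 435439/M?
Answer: 123457501453/39945652468 ≈ 3.0906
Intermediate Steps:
M = -192908 (M = -137786 - 55122 = -192908)
-172573/(-207071) - 435439/M = -172573/(-207071) - 435439/(-192908) = -172573*(-1/207071) - 435439*(-1/192908) = 172573/207071 + 435439/192908 = 123457501453/39945652468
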